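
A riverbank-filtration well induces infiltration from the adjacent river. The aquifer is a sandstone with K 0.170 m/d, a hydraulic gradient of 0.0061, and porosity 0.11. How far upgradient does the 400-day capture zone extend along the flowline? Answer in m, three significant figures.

Specific discharge q = 0.170 × 0.0061 = 0.001037 m/d
Average linear velocity = 0.001037 / 0.11 = 0.009427 m/d
L = v × T = 0.009427 × 400 = 3.771 m

3.77 m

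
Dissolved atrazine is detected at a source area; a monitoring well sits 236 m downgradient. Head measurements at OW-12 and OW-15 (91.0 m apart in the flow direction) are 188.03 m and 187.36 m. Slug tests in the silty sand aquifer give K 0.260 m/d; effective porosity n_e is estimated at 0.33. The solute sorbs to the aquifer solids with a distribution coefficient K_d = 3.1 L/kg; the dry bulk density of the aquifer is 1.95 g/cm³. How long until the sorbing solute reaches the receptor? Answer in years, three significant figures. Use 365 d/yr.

2150 years

Hydraulic gradient i = (188.03 − 187.36) / 91.0 = 0.67 / 91.0 = 0.007363
Darcy flux q = K·i = 0.260 × 0.007363 = 0.001914 m/d
Average linear velocity = 0.001914 / 0.33 = 0.005801 m/d
Retardation R = 1 + ρ_b·K_d/n = 1 + 1.95×3.1/0.33 = 19.32
Contaminant velocity v_c = v/R = 0.005801/19.32 = 3.003e-4 m/d
t = L/v_c = 236/3.003e-4 = 785900 d
   = 785900/365 = 2150 yr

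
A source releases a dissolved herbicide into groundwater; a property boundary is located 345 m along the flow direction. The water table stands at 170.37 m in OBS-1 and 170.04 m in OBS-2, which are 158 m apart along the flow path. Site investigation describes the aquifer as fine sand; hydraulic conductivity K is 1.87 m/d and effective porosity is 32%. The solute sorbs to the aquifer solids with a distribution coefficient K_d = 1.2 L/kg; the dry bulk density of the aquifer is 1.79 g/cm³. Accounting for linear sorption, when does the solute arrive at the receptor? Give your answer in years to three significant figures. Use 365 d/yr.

597 years

Hydraulic gradient i = (170.37 − 170.04) / 158 = 0.33 / 158 = 0.002089
Specific discharge q = 1.87 × 0.002089 = 0.003906 m/d
v = Ki/n = 1.87·0.002089/0.32 = 0.01221 m/d
Retardation R = 1 + ρ_b·K_d/n = 1 + 1.79×1.2/0.32 = 7.713
Contaminant velocity v_c = v/R = 0.01221/7.713 = 0.001583 m/d
t = L/v_c = 345/0.001583 = 218000 d
   = 218000/365 = 597 yr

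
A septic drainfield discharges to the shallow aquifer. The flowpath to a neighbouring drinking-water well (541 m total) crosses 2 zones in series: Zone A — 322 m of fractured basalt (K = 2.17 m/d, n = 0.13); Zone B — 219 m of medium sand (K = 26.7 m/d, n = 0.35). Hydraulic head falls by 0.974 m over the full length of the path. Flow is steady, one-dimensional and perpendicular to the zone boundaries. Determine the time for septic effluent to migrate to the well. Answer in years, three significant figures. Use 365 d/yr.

Steady 1-D flow in series ⇒ the Darcy flux q is identical in every zone and the zone head losses add (resistances L/K in series).
Σ(L/K) = 322/2.17 + 219/26.7 = 148.4 + 8.202 = 156.6 d
q = ΔH / Σ(L/K) = 0.974 / 156.6 = 0.006220 m/d (same in every zone)
Zone A: v = q/n = 0.006220/0.13 = 0.04785 m/d → t_A = 322/0.04785 = 6730 d
Zone B: v = q/n = 0.006220/0.35 = 0.01777 m/d → t_B = 219/0.01777 = 12320 d
Total t = 6730 + 12320 = 19050 d
   = 19050 / 365 = 52.2 yr

52.2 years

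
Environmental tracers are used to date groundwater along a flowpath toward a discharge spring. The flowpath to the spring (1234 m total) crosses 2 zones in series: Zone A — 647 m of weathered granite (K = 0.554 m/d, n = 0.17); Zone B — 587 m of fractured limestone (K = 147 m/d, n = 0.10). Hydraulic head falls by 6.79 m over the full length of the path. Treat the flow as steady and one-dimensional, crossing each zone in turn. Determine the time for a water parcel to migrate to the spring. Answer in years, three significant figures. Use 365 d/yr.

Continuity: the same q passes through each zone, so ΔH = q·Σ(L_j/K_j) — the zones act as resistances in series.
Σ(L/K) = 647/0.554 + 587/147 = 1168 + 3.993 = 1172 d
q = ΔH / Σ(L/K) = 6.79 / 1172 = 0.005794 m/d (same in every zone)
Zone A: v = q/n = 0.005794/0.17 = 0.03408 m/d → t_A = 647/0.03408 = 18980 d
Zone B: v = q/n = 0.005794/0.10 = 0.05794 m/d → t_B = 587/0.05794 = 10130 d
Total t = 18980 + 10130 = 29110 d
   = 29110 / 365 = 79.8 yr

79.8 years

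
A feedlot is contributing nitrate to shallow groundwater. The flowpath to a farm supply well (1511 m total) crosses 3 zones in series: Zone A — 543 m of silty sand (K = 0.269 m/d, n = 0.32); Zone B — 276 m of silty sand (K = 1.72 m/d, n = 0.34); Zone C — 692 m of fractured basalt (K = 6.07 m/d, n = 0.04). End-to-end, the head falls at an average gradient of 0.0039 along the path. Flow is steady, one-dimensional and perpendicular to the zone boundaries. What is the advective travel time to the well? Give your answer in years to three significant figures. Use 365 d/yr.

Steady 1-D flow in series ⇒ the Darcy flux q is identical in every zone and the zone head losses add (resistances L/K in series).
Σ(L/K) = 543/0.269 + 276/1.72 + 692/6.07 = 2019 + 160.5 + 114.0 = 2293 d
K_eq = L_total / Σ(L/K) = 1511 / 2293 = 0.6589 m/d
q = K_eq · i = 0.6589 × 0.0039 = 0.002570 m/d (same in every zone)
Zone A: v = q/n = 0.002570/0.32 = 0.008031 m/d → t_A = 543/0.008031 = 67610 d
Zone B: v = q/n = 0.002570/0.34 = 0.007558 m/d → t_B = 276/0.007558 = 36520 d
Zone C: v = q/n = 0.002570/0.04 = 0.06425 m/d → t_C = 692/0.06425 = 10770 d
Total t = 67610 + 36520 + 10770 = 114900 d
   = 114900 / 365 = 315 yr

315 years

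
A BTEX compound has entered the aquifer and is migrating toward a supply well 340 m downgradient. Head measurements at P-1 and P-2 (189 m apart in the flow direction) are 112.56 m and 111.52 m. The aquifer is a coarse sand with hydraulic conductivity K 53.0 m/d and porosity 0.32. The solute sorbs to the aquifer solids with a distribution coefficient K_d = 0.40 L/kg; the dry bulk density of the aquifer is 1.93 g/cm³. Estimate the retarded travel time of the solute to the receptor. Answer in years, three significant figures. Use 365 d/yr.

3.49 years

Hydraulic gradient i = (112.56 − 111.52) / 189 = 1.04 / 189 = 0.005503
Darcy flux q = K·i = 53.0 × 0.005503 = 0.2916 m/d
v = Ki/n = 53.0·0.005503/0.32 = 0.9114 m/d
Retardation R = 1 + ρ_b·K_d/n = 1 + 1.93×0.40/0.32 = 3.413
Contaminant velocity v_c = v/R = 0.9114/3.413 = 0.2671 m/d
t = L/v_c = 340/0.2671 = 1273 d
   = 1273/365 = 3.49 yr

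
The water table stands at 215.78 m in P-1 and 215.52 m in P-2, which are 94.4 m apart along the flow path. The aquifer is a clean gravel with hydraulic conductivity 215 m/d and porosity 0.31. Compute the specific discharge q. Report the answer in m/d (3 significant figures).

Hydraulic gradient i = (215.78 − 215.52) / 94.4 = 0.26 / 94.4 = 0.002754
Darcy flux q = K·i = 215 × 0.002754 = 0.5922 m/d

0.592 m/d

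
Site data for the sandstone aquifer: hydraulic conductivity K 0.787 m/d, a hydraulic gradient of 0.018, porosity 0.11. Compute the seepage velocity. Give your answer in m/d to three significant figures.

0.129 m/d

Specific discharge q = 0.787 × 0.018 = 0.01417 m/d
v_s = q/n_e = 0.01417/0.11 = 0.1288 m/d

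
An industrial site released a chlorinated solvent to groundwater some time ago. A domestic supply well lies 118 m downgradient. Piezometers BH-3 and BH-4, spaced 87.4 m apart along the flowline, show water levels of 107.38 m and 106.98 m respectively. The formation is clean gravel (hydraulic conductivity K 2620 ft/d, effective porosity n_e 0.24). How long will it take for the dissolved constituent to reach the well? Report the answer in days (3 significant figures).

7.75 days

Hydraulic gradient i = (107.38 − 106.98) / 87.4 = 0.40 / 87.4 = 0.004577
K = 2620 ft/d × 0.3048 = 798.6 m/d
Darcy flux q = K·i = 798.6 × 0.004577 = 3.655 m/d
v_s = q/n_e = 3.655/0.24 = 15.23 m/d
t = L / v = 118 / 15.23 = 7.749 d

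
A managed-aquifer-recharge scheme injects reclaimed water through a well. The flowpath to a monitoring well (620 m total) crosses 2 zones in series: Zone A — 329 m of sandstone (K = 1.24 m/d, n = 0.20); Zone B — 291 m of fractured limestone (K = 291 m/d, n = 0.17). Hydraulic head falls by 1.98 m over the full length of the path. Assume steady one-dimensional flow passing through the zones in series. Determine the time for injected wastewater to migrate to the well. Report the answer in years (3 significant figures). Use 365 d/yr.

42.5 years

Steady 1-D flow in series ⇒ the Darcy flux q is identical in every zone and the zone head losses add (resistances L/K in series).
Σ(L/K) = 329/1.24 + 291/291 = 265.3 + 1.000 = 266.3 d
q = ΔH / Σ(L/K) = 1.98 / 266.3 = 0.007435 m/d (same in every zone)
Zone A: v = q/n = 0.007435/0.20 = 0.03717 m/d → t_A = 329/0.03717 = 8851 d
Zone B: v = q/n = 0.007435/0.17 = 0.04373 m/d → t_B = 291/0.04373 = 6654 d
Total t = 8851 + 6654 = 15500 d
   = 15500 / 365 = 42.5 yr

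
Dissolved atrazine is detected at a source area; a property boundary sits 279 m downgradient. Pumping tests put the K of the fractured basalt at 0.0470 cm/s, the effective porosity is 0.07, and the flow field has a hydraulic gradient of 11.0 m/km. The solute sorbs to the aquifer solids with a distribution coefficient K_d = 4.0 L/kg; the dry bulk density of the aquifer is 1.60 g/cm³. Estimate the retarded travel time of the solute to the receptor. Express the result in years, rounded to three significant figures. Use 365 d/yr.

11.1 years

K = 0.0470 cm/s × 864 = 40.61 m/d
Darcy flux q = K·i = 40.61 × 0.011 = 0.4467 m/d
Average linear velocity = 0.4467 / 0.07 = 6.381 m/d
Retardation R = 1 + ρ_b·K_d/n = 1 + 1.60×4.0/0.07 = 92.43
Contaminant velocity v_c = v/R = 6.381/92.43 = 0.06904 m/d
t = L/v_c = 279/0.06904 = 4041 d
   = 4041/365 = 11.1 yr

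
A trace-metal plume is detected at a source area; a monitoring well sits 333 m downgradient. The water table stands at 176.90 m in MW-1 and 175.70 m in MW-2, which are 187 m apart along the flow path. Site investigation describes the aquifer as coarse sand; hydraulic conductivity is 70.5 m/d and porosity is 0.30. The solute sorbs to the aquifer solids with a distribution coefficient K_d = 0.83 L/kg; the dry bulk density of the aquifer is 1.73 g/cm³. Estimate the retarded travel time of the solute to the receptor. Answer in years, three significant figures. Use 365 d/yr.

3.50 years

Hydraulic gradient i = (176.90 − 175.70) / 187 = 1.20 / 187 = 0.006417
Darcy flux q = K·i = 70.5 × 0.006417 = 0.4524 m/d
v_s = q/n_e = 0.4524/0.30 = 1.508 m/d
Retardation R = 1 + ρ_b·K_d/n = 1 + 1.73×0.83/0.30 = 5.786
Contaminant velocity v_c = v/R = 1.508/5.786 = 0.2606 m/d
t = L/v_c = 333/0.2606 = 1278 d
   = 1278/365 = 3.50 yr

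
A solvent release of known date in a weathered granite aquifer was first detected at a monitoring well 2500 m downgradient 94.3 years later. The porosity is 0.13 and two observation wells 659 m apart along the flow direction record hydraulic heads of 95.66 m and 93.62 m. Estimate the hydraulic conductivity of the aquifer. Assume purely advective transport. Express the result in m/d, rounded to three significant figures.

Hydraulic gradient i = (95.66 − 93.62) / 659 = 2.04 / 659 = 0.003096
t = 94.3 years = 34420 d
v = L / t = 2500 / 34420 = 0.07263 m/d
K = v · n / i = 0.07263 × 0.13 / 0.003096 = 3.05 m/d

3.05 m/d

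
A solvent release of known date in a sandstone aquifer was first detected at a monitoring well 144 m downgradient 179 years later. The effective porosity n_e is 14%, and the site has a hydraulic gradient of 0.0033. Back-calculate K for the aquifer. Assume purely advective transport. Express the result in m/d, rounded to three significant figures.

0.0935 m/d

t = 179 years = 65340 d
v = L / t = 144 / 65340 = 0.002204 m/d
K = v · n / i = 0.002204 × 0.14 / 0.0033 = 0.0935 m/d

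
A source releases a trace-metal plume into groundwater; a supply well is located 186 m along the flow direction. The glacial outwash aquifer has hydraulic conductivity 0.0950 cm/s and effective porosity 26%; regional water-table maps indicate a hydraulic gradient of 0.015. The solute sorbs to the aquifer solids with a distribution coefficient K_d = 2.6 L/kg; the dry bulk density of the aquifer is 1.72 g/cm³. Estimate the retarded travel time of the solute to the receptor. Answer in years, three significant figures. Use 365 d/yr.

K = 0.0950 cm/s × 864 = 82.08 m/d
q = Ki = 82.08 × 0.015 = 1.231 m/d
v = Ki/n = 82.08·0.015/0.26 = 4.735 m/d
Retardation R = 1 + ρ_b·K_d/n = 1 + 1.72×2.6/0.26 = 18.20
Contaminant velocity v_c = v/R = 4.735/18.20 = 0.2602 m/d
t = L/v_c = 186/0.2602 = 714.9 d
   = 714.9/365 = 1.96 yr

1.96 years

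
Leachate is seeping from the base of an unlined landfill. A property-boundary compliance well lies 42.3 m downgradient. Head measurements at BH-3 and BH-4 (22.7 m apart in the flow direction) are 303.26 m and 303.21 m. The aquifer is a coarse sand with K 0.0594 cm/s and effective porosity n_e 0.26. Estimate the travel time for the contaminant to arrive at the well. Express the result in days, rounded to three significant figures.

97.3 days

Hydraulic gradient i = (303.26 − 303.21) / 22.7 = 0.05 / 22.7 = 0.002203
K = 0.0594 cm/s × 864 = 51.32 m/d
q = Ki = 51.32 × 0.002203 = 0.1130 m/d
Seepage velocity v = q / n = 0.1130 / 0.26 = 0.4348 m/d
t = L / v = 42.3 / 0.4348 = 97.29 d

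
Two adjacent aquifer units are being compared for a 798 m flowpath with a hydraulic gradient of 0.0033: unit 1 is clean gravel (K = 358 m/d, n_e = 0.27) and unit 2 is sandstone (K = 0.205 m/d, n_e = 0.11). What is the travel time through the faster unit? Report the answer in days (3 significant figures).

Unit 1 (clean gravel): v = 358×0.0033/0.27 = 4.376 m/d, t = 798/4.376 = 182.4 d
Unit 2 (sandstone): v = 0.205×0.0033/0.11 = 0.006150 m/d, t = 798/0.006150 = 129800 d
Faster unit: t = 182 d

182 days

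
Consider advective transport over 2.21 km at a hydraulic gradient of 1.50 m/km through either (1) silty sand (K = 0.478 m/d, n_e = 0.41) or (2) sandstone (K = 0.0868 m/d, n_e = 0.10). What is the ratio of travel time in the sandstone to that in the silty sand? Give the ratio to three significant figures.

1.34

Unit 1 (silty sand): v = 0.478×0.0015/0.41 = 0.001749 m/d, t = 2210/0.001749 = 1.264e6 d
Unit 2 (sandstone): v = 0.0868×0.0015/0.10 = 0.001302 m/d, t = 2210/0.001302 = 1.697e6 d
t(sandstone) / t(silty sand) = 1.697e6/1.264e6 = 1.34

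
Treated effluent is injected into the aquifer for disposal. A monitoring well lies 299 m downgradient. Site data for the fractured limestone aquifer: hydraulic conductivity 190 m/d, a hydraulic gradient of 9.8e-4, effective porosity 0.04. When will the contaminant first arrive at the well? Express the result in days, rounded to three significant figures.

64.2 days

q = Ki = 190 × 9.8e-4 = 0.1862 m/d
Average linear velocity = 0.1862 / 0.04 = 4.655 m/d
t = L / v = 299 / 4.655 = 64.23 d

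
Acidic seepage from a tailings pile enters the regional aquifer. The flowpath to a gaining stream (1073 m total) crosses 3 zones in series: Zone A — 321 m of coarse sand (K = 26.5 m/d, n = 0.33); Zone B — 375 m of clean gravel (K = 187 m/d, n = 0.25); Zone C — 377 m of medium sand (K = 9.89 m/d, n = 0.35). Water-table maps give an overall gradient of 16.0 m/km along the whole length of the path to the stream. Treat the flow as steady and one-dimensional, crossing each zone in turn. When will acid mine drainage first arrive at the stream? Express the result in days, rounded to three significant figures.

1010 days

Continuity: the same q passes through each zone, so ΔH = q·Σ(L_j/K_j) — the zones act as resistances in series.
Σ(L/K) = 321/26.5 + 375/187 + 377/9.89 = 12.11 + 2.005 + 38.12 = 52.24 d
K_eq = L_total / Σ(L/K) = 1073 / 52.24 = 20.54 m/d
q = K_eq · i = 20.54 × 0.016 = 0.3287 m/d (same in every zone)
Zone A: v = q/n = 0.3287/0.33 = 0.9959 m/d → t_A = 321/0.9959 = 322.3 d
Zone B: v = q/n = 0.3287/0.25 = 1.315 m/d → t_B = 375/1.315 = 285.3 d
Zone C: v = q/n = 0.3287/0.35 = 0.9390 m/d → t_C = 377/0.9390 = 401.5 d
Total t = 322.3 + 285.3 + 401.5 = 1009 d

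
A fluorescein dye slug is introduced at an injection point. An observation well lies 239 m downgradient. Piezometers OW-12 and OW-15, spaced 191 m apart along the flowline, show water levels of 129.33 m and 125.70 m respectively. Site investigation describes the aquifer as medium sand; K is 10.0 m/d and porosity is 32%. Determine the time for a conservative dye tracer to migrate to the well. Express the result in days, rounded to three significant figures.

Hydraulic gradient i = (129.33 − 125.70) / 191 = 3.63 / 191 = 0.01901
Specific discharge q = 10.0 × 0.01901 = 0.1901 m/d
v = Ki/n = 10.0·0.01901/0.32 = 0.5939 m/d
t = L / v = 239 / 0.5939 = 402.4 d

402 days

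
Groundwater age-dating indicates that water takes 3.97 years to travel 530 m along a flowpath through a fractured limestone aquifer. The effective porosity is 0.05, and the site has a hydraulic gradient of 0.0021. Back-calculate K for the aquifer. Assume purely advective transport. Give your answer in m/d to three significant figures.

t = 3.97 years = 1449 d
v = L / t = 530 / 1449 = 0.3658 m/d
K = v · n / i = 0.3658 × 0.05 / 0.0021 = 8.71 m/d

8.71 m/d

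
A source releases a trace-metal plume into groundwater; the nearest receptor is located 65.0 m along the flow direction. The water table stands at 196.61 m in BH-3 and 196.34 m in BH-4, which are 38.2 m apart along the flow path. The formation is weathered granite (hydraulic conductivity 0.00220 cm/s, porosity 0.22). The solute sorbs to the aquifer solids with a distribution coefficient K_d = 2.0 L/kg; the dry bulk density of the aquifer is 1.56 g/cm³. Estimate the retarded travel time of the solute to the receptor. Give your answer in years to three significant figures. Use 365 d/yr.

Hydraulic gradient i = (196.61 − 196.34) / 38.2 = 0.27 / 38.2 = 0.007068
K = 0.00220 cm/s × 864 = 1.901 m/d
Darcy flux q = K·i = 1.901 × 0.007068 = 0.01343 m/d
Seepage velocity v = q / n = 0.01343 / 0.22 = 0.06107 m/d
Retardation R = 1 + ρ_b·K_d/n = 1 + 1.56×2.0/0.22 = 15.18
Contaminant velocity v_c = v/R = 0.06107/15.18 = 0.004022 m/d
t = L/v_c = 65.0/0.004022 = 16160 d
   = 16160/365 = 44.3 yr

44.3 years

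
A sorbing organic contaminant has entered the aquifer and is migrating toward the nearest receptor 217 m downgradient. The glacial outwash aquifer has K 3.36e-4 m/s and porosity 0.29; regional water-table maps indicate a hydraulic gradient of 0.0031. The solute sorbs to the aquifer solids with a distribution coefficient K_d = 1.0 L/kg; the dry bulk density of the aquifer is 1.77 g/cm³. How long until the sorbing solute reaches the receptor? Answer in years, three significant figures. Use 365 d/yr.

13.6 years

K = 3.36e-4 m/s × 86400 s/d = 29.03 m/d
Specific discharge q = 29.03 × 0.0031 = 0.08999 m/d
Seepage velocity v = q / n = 0.08999 / 0.29 = 0.3103 m/d
Retardation R = 1 + ρ_b·K_d/n = 1 + 1.77×1.0/0.29 = 7.103
Contaminant velocity v_c = v/R = 0.3103/7.103 = 0.04369 m/d
t = L/v_c = 217/0.04369 = 4967 d
   = 4967/365 = 13.6 yr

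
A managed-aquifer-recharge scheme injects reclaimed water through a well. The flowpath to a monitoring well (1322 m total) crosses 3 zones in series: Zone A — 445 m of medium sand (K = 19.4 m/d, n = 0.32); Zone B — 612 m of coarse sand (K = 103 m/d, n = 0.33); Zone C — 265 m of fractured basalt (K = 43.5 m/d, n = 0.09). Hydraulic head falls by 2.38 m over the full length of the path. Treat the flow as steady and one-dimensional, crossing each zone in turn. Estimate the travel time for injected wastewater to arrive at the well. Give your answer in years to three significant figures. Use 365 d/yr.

Continuity: the same q passes through each zone, so ΔH = q·Σ(L_j/K_j) — the zones act as resistances in series.
Σ(L/K) = 445/19.4 + 612/103 + 265/43.5 = 22.94 + 5.942 + 6.092 = 34.97 d
q = ΔH / Σ(L/K) = 2.38 / 34.97 = 0.06805 m/d (same in every zone)
Zone A: v = q/n = 0.06805/0.32 = 0.2127 m/d → t_A = 445/0.2127 = 2092 d
Zone B: v = q/n = 0.06805/0.33 = 0.2062 m/d → t_B = 612/0.2062 = 2968 d
Zone C: v = q/n = 0.06805/0.09 = 0.7562 m/d → t_C = 265/0.7562 = 350.5 d
Total t = 2092 + 2968 + 350.5 = 5410 d
   = 5410 / 365 = 14.8 yr

14.8 years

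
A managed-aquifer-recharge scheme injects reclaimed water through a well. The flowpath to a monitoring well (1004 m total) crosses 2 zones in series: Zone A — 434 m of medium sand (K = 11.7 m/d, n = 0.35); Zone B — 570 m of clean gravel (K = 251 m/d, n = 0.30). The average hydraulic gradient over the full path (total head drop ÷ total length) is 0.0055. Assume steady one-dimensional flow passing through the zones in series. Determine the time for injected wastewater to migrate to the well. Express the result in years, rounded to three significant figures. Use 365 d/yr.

6.31 years

Steady 1-D flow in series ⇒ the Darcy flux q is identical in every zone and the zone head losses add (resistances L/K in series).
Σ(L/K) = 434/11.7 + 570/251 = 37.09 + 2.271 = 39.36 d
K_eq = L_total / Σ(L/K) = 1004 / 39.36 = 25.50 m/d
q = K_eq · i = 25.50 × 0.0055 = 0.1403 m/d (same in every zone)
Zone A: v = q/n = 0.1403/0.35 = 0.4008 m/d → t_A = 434/0.4008 = 1083 d
Zone B: v = q/n = 0.1403/0.30 = 0.4676 m/d → t_B = 570/0.4676 = 1219 d
Total t = 1083 + 1219 = 2302 d
   = 2302 / 365 = 6.31 yr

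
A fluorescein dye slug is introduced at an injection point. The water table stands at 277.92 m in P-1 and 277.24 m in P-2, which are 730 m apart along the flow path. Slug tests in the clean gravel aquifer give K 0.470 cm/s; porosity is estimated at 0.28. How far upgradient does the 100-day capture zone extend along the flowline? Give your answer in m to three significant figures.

135 m

Hydraulic gradient i = (277.92 − 277.24) / 730 = 0.68 / 730 = 9.315e-4
K = 0.470 cm/s × 864 = 406.1 m/d
Darcy flux q = K·i = 406.1 × 9.315e-4 = 0.3783 m/d
Seepage velocity v = q / n = 0.3783 / 0.28 = 1.351 m/d
L = v × T = 1.351 × 100 = 135.1 m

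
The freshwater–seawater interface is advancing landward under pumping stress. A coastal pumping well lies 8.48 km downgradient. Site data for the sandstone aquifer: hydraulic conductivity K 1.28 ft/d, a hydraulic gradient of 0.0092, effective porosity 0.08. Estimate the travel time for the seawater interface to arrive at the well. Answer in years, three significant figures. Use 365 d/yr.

518 years

K = 1.28 ft/d × 0.3048 = 0.3901 m/d
Darcy flux q = K·i = 0.3901 × 0.0092 = 0.003589 m/d
v_s = q/n_e = 0.003589/0.08 = 0.04487 m/d
L = 8.48 km = 8480 m
t = L / v = 8480 / 0.04487 = 189000 d
   = 189000 / 365 = 518 yr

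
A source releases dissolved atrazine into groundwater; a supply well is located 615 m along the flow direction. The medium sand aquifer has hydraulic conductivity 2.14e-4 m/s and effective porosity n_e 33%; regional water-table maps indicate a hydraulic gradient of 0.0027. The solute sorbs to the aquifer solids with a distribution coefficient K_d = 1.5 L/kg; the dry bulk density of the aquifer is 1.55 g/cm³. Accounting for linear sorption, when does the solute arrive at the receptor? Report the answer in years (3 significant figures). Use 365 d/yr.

89.6 years

K = 2.14e-4 m/s × 86400 s/d = 18.49 m/d
q = Ki = 18.49 × 0.0027 = 0.04992 m/d
v_s = q/n_e = 0.04992/0.33 = 0.1513 m/d
Retardation R = 1 + ρ_b·K_d/n = 1 + 1.55×1.5/0.33 = 8.045
Contaminant velocity v_c = v/R = 0.1513/8.045 = 0.01880 m/d
t = L/v_c = 615/0.01880 = 32710 d
   = 32710/365 = 89.6 yr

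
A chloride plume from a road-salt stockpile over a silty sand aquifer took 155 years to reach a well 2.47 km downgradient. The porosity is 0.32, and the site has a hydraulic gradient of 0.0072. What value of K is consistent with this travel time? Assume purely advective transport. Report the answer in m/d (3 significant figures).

1.94 m/d

t = 155 years = 56580 d
L = 2.47 km = 2470 m
v = L / t = 2470 / 56580 = 0.04366 m/d
K = v · n / i = 0.04366 × 0.32 / 0.0072 = 1.94 m/d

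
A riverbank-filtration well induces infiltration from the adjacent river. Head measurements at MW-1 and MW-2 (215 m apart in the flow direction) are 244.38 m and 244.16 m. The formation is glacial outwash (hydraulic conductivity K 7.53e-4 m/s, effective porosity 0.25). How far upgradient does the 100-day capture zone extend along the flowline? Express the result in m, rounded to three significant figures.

26.6 m

Hydraulic gradient i = (244.38 − 244.16) / 215 = 0.22 / 215 = 0.001023
K = 7.53e-4 m/s × 86400 s/d = 65.06 m/d
Darcy flux q = K·i = 65.06 × 0.001023 = 0.06657 m/d
v = Ki/n = 65.06·0.001023/0.25 = 0.2663 m/d
L = v × T = 0.2663 × 100 = 26.63 m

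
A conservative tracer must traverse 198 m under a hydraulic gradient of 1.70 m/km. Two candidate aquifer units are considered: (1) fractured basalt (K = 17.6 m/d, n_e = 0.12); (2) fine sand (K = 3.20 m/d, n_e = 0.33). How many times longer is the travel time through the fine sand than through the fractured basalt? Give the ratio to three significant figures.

Unit 1 (fractured basalt): v = 17.6×0.0017/0.12 = 0.2493 m/d, t = 198/0.2493 = 794.1 d
Unit 2 (fine sand): v = 3.20×0.0017/0.33 = 0.01648 m/d, t = 198/0.01648 = 12010 d
t(fine sand) / t(fractured basalt) = 12010/794.1 = 15.1

15.1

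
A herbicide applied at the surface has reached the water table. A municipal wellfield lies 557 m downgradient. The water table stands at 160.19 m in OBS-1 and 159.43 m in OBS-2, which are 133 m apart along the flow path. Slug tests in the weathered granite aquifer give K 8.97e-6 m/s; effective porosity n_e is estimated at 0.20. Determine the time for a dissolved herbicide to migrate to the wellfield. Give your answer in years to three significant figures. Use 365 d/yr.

Hydraulic gradient i = (160.19 − 159.43) / 133 = 0.76 / 133 = 0.005714
K = 8.97e-6 m/s × 86400 s/d = 0.7750 m/d
Specific discharge q = 0.7750 × 0.005714 = 0.004429 m/d
v = Ki/n = 0.7750·0.005714/0.20 = 0.02214 m/d
t = L / v = 557 / 0.02214 = 25150 d
   = 25150 / 365 = 68.9 yr

68.9 years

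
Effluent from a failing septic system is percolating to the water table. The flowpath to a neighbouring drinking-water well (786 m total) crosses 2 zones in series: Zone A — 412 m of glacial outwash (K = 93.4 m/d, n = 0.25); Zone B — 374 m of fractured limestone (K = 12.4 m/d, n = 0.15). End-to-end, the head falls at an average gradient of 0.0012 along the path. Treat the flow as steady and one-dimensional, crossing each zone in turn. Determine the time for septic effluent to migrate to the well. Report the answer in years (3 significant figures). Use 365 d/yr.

For zones in series the flux q is common to all zones; the equivalent conductivity is the harmonic (thickness-weighted) mean, K_eq = L_total / Σ(L_j/K_j).
Σ(L/K) = 412/93.4 + 374/12.4 = 4.411 + 30.16 = 34.57 d
K_eq = L_total / Σ(L/K) = 786 / 34.57 = 22.73 m/d
q = K_eq · i = 22.73 × 0.0012 = 0.02728 m/d (same in every zone)
Zone A: v = q/n = 0.02728/0.25 = 0.1091 m/d → t_A = 412/0.1091 = 3775 d
Zone B: v = q/n = 0.02728/0.15 = 0.1819 m/d → t_B = 374/0.1819 = 2056 d
Total t = 3775 + 2056 = 5832 d
   = 5832 / 365 = 16.0 yr

16.0 years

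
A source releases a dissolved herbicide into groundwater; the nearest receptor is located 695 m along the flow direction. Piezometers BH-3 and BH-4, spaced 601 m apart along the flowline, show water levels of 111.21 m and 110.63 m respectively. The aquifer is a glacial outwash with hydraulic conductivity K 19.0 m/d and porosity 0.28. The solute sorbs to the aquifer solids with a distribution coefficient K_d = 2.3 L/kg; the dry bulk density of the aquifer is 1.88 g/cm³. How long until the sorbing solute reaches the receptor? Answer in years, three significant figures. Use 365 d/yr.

478 years

Hydraulic gradient i = (111.21 − 110.63) / 601 = 0.58 / 601 = 9.651e-4
Darcy flux q = K·i = 19.0 × 9.651e-4 = 0.01834 m/d
v_s = q/n_e = 0.01834/0.28 = 0.06549 m/d
Retardation R = 1 + ρ_b·K_d/n = 1 + 1.88×2.3/0.28 = 16.44
Contaminant velocity v_c = v/R = 0.06549/16.44 = 0.003983 m/d
t = L/v_c = 695/0.003983 = 174500 d
   = 174500/365 = 478 yr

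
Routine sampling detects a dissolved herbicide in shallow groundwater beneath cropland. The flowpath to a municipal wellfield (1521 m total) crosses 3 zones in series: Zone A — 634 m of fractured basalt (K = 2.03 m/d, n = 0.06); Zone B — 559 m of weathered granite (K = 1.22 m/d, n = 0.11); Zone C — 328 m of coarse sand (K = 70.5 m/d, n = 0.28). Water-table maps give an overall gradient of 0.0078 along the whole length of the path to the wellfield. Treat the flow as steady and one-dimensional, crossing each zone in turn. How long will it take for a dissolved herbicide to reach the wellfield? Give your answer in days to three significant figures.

For zones in series the flux q is common to all zones; the equivalent conductivity is the harmonic (thickness-weighted) mean, K_eq = L_total / Σ(L_j/K_j).
Σ(L/K) = 634/2.03 + 559/1.22 + 328/70.5 = 312.3 + 458.2 + 4.652 = 775.2 d
K_eq = L_total / Σ(L/K) = 1521 / 775.2 = 1.962 m/d
q = K_eq · i = 1.962 × 0.0078 = 0.01530 m/d (same in every zone)
Zone A: v = q/n = 0.01530/0.06 = 0.2551 m/d → t_A = 634/0.2551 = 2485 d
Zone B: v = q/n = 0.01530/0.11 = 0.1391 m/d → t_B = 559/0.1391 = 4018 d
Zone C: v = q/n = 0.01530/0.28 = 0.05466 m/d → t_C = 328/0.05466 = 6001 d
Total t = 2485 + 4018 + 6001 = 12500 d

12500 days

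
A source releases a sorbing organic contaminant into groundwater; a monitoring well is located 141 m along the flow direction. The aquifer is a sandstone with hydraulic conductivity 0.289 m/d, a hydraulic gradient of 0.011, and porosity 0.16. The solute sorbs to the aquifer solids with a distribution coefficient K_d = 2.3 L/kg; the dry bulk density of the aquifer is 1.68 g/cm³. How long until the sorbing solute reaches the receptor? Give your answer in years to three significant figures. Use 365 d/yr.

q = Ki = 0.289 × 0.011 = 0.003179 m/d
v_s = q/n_e = 0.003179/0.16 = 0.01987 m/d
Retardation R = 1 + ρ_b·K_d/n = 1 + 1.68×2.3/0.16 = 25.15
Contaminant velocity v_c = v/R = 0.01987/25.15 = 7.900e-4 m/d
t = L/v_c = 141/7.900e-4 = 178500 d
   = 178500/365 = 489 yr

489 years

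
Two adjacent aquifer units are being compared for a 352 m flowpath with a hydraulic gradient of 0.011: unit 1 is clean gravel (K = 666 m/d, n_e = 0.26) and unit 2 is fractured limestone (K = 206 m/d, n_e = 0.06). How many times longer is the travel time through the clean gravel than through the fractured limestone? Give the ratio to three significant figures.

Unit 1 (clean gravel): v = 666×0.011/0.26 = 28.18 m/d, t = 352/28.18 = 12.49 d
Unit 2 (fractured limestone): v = 206×0.011/0.06 = 37.77 m/d, t = 352/37.77 = 9.320 d
t(clean gravel) / t(fractured limestone) = 12.49/9.320 = 1.34

1.34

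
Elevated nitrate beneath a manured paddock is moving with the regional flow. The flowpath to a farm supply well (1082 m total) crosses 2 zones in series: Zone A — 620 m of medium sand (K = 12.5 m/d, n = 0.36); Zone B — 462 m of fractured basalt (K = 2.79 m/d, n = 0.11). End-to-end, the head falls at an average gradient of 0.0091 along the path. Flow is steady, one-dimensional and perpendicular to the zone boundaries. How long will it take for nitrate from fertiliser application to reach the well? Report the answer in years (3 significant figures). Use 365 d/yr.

Steady 1-D flow in series ⇒ the Darcy flux q is identical in every zone and the zone head losses add (resistances L/K in series).
Σ(L/K) = 620/12.5 + 462/2.79 = 49.60 + 165.6 = 215.2 d
K_eq = L_total / Σ(L/K) = 1082 / 215.2 = 5.028 m/d
q = K_eq · i = 5.028 × 0.0091 = 0.04576 m/d (same in every zone)
Zone A: v = q/n = 0.04576/0.36 = 0.1271 m/d → t_A = 620/0.1271 = 4878 d
Zone B: v = q/n = 0.04576/0.11 = 0.4160 m/d → t_B = 462/0.4160 = 1111 d
Total t = 4878 + 1111 = 5989 d
   = 5989 / 365 = 16.4 yr

16.4 years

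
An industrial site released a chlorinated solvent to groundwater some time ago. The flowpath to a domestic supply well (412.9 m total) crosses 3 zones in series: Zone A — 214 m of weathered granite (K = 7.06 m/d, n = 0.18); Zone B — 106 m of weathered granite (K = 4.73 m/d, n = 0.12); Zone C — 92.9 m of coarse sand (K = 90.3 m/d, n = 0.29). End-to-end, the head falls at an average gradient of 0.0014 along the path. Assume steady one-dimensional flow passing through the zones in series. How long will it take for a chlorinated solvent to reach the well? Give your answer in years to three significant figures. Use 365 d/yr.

Steady 1-D flow in series ⇒ the Darcy flux q is identical in every zone and the zone head losses add (resistances L/K in series).
Σ(L/K) = 214/7.06 + 106/4.73 + 92.9/90.3 = 30.31 + 22.41 + 1.029 = 53.75 d
K_eq = L_total / Σ(L/K) = 412.9 / 53.75 = 7.682 m/d
q = K_eq · i = 7.682 × 0.0014 = 0.01075 m/d (same in every zone)
Zone A: v = q/n = 0.01075/0.18 = 0.05975 m/d → t_A = 214/0.05975 = 3582 d
Zone B: v = q/n = 0.01075/0.12 = 0.08962 m/d → t_B = 106/0.08962 = 1183 d
Zone C: v = q/n = 0.01075/0.29 = 0.03708 m/d → t_C = 92.9/0.03708 = 2505 d
Total t = 3582 + 1183 + 2505 = 7270 d
   = 7270 / 365 = 19.9 yr

19.9 years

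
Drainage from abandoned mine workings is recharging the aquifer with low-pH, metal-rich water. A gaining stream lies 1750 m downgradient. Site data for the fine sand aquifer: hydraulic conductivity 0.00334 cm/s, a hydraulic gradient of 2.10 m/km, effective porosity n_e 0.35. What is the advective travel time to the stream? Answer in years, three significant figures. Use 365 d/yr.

277 years

K = 0.00334 cm/s × 864 = 2.886 m/d
q = Ki = 2.886 × 0.0021 = 0.006060 m/d
v_s = q/n_e = 0.006060/0.35 = 0.01731 m/d
t = L / v = 1750 / 0.01731 = 101100 d
   = 101100 / 365 = 277 yr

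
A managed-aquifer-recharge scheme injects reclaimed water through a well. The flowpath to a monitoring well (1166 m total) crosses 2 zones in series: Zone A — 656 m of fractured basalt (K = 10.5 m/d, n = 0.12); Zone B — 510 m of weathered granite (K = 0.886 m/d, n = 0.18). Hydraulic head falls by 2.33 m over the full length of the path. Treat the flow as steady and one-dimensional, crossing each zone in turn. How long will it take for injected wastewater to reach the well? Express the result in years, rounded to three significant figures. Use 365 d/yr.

128 years

Steady 1-D flow in series ⇒ the Darcy flux q is identical in every zone and the zone head losses add (resistances L/K in series).
Σ(L/K) = 656/10.5 + 510/0.886 = 62.48 + 575.6 = 638.1 d
q = ΔH / Σ(L/K) = 2.33 / 638.1 = 0.003651 m/d (same in every zone)
Zone A: v = q/n = 0.003651/0.12 = 0.03043 m/d → t_A = 656/0.03043 = 21560 d
Zone B: v = q/n = 0.003651/0.18 = 0.02029 m/d → t_B = 510/0.02029 = 25140 d
Total t = 21560 + 25140 = 46700 d
   = 46700 / 365 = 128 yr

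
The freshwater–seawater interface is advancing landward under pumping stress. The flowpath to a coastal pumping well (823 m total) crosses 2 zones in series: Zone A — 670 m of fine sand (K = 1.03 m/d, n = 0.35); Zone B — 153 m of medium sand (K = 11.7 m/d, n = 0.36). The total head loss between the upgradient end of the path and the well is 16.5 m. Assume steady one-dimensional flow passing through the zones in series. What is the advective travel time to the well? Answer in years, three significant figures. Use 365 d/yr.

31.9 years

Steady 1-D flow in series ⇒ the Darcy flux q is identical in every zone and the zone head losses add (resistances L/K in series).
Σ(L/K) = 670/1.03 + 153/11.7 = 650.5 + 13.08 = 663.6 d
q = ΔH / Σ(L/K) = 16.5 / 663.6 = 0.02487 m/d (same in every zone)
Zone A: v = q/n = 0.02487/0.35 = 0.07105 m/d → t_A = 670/0.07105 = 9431 d
Zone B: v = q/n = 0.02487/0.36 = 0.06907 m/d → t_B = 153/0.06907 = 2215 d
Total t = 9431 + 2215 = 11650 d
   = 11650 / 365 = 31.9 yr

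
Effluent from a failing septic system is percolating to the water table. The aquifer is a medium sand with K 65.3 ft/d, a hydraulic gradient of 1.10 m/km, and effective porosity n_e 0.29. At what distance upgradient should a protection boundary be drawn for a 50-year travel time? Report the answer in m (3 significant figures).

1380 m

K = 65.3 ft/d × 0.3048 = 19.90 m/d
q = Ki = 19.90 × 0.0011 = 0.02189 m/d
Seepage velocity v = q / n = 0.02189 / 0.29 = 0.07550 m/d
T = 50 yr × 365 = 18250 d
L = v × T = 0.07550 × 18250 = 1378 m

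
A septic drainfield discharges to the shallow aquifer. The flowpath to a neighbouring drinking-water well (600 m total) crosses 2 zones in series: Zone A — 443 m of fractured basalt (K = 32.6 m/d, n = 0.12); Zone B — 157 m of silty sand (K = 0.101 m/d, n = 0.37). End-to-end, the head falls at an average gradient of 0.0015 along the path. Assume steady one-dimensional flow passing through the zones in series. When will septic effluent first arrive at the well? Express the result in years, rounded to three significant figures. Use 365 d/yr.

531 years

Continuity: the same q passes through each zone, so ΔH = q·Σ(L_j/K_j) — the zones act as resistances in series.
Σ(L/K) = 443/32.6 + 157/0.101 = 13.59 + 1554 = 1568 d
K_eq = L_total / Σ(L/K) = 600 / 1568 = 0.3826 m/d
q = K_eq · i = 0.3826 × 0.0015 = 5.740e-4 m/d (same in every zone)
Zone A: v = q/n = 5.740e-4/0.12 = 0.004783 m/d → t_A = 443/0.004783 = 92620 d
Zone B: v = q/n = 5.740e-4/0.37 = 0.001551 m/d → t_B = 157/0.001551 = 101200 d
Total t = 92620 + 101200 = 193800 d
   = 193800 / 365 = 531 yr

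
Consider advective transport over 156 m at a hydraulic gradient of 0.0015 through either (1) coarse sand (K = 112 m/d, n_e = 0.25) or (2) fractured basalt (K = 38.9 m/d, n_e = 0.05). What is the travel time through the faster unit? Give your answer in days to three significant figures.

134 days

Unit 1 (coarse sand): v = 112×0.0015/0.25 = 0.6720 m/d, t = 156/0.6720 = 232.1 d
Unit 2 (fractured basalt): v = 38.9×0.0015/0.05 = 1.167 m/d, t = 156/1.167 = 133.7 d
Faster unit: t = 134 d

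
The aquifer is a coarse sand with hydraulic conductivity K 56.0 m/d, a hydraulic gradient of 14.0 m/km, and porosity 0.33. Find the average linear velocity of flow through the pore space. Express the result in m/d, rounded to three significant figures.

Darcy flux q = K·i = 56.0 × 0.014 = 0.7840 m/d
Average linear velocity = 0.7840 / 0.33 = 2.376 m/d

2.38 m/d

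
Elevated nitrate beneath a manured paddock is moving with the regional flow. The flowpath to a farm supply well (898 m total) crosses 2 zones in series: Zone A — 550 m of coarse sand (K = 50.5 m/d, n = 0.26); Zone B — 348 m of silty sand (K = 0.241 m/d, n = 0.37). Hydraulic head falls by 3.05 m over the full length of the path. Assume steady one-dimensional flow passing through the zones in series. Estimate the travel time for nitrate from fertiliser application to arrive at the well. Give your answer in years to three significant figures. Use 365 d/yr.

355 years

Steady 1-D flow in series ⇒ the Darcy flux q is identical in every zone and the zone head losses add (resistances L/K in series).
Σ(L/K) = 550/50.5 + 348/0.241 = 10.89 + 1444 = 1455 d
q = ΔH / Σ(L/K) = 3.05 / 1455 = 0.002096 m/d (same in every zone)
Zone A: v = q/n = 0.002096/0.26 = 0.008063 m/d → t_A = 550/0.008063 = 68210 d
Zone B: v = q/n = 0.002096/0.37 = 0.005666 m/d → t_B = 348/0.005666 = 61420 d
Total t = 68210 + 61420 = 129600 d
   = 129600 / 365 = 355 yr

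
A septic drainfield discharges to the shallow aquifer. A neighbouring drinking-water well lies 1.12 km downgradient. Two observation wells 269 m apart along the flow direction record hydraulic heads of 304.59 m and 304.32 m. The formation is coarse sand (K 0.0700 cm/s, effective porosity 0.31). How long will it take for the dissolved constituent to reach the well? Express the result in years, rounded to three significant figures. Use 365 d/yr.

Hydraulic gradient i = (304.59 − 304.32) / 269 = 0.27 / 269 = 0.001004
K = 0.0700 cm/s × 864 = 60.48 m/d
Specific discharge q = 60.48 × 0.001004 = 0.06070 m/d
Seepage velocity v = q / n = 0.06070 / 0.31 = 0.1958 m/d
L = 1.12 km = 1120 m
t = L / v = 1120 / 0.1958 = 5719 d
   = 5719 / 365 = 15.7 yr

15.7 years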